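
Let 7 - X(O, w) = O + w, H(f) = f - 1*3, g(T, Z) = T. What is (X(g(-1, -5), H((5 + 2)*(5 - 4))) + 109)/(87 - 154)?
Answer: -113/67 ≈ -1.6866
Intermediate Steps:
H(f) = -3 + f (H(f) = f - 3 = -3 + f)
X(O, w) = 7 - O - w (X(O, w) = 7 - (O + w) = 7 + (-O - w) = 7 - O - w)
(X(g(-1, -5), H((5 + 2)*(5 - 4))) + 109)/(87 - 154) = ((7 - 1*(-1) - (-3 + (5 + 2)*(5 - 4))) + 109)/(87 - 154) = ((7 + 1 - (-3 + 7*1)) + 109)/(-67) = ((7 + 1 - (-3 + 7)) + 109)*(-1/67) = ((7 + 1 - 1*4) + 109)*(-1/67) = ((7 + 1 - 4) + 109)*(-1/67) = (4 + 109)*(-1/67) = 113*(-1/67) = -113/67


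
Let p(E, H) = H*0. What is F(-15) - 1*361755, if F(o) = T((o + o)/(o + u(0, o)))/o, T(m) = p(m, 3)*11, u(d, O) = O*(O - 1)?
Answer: -361755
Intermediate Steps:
u(d, O) = O*(-1 + O)
p(E, H) = 0
T(m) = 0 (T(m) = 0*11 = 0)
F(o) = 0 (F(o) = 0/o = 0)
F(-15) - 1*361755 = 0 - 1*361755 = 0 - 361755 = -361755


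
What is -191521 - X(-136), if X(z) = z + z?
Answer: -191249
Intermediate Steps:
X(z) = 2*z
-191521 - X(-136) = -191521 - 2*(-136) = -191521 - 1*(-272) = -191521 + 272 = -191249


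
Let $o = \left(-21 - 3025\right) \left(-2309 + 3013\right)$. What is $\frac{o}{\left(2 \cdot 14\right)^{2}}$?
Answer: $- \frac{134024}{49} \approx -2735.2$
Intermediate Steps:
$o = -2144384$ ($o = \left(-3046\right) 704 = -2144384$)
$\frac{o}{\left(2 \cdot 14\right)^{2}} = - \frac{2144384}{\left(2 \cdot 14\right)^{2}} = - \frac{2144384}{28^{2}} = - \frac{2144384}{784} = \left(-2144384\right) \frac{1}{784} = - \frac{134024}{49}$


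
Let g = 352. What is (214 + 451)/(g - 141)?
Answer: 665/211 ≈ 3.1517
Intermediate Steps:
(214 + 451)/(g - 141) = (214 + 451)/(352 - 141) = 665/211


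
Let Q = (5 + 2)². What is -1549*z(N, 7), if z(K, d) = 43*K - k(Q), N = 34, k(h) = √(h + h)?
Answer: -2264638 + 10843*√2 ≈ -2.2493e+6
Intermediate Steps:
Q = 49 (Q = 7² = 49)
k(h) = √2*√h (k(h) = √(2*h) = √2*√h)
z(K, d) = -7*√2 + 43*K (z(K, d) = 43*K - √2*√49 = 43*K - √2*7 = 43*K - 7*√2 = -7*√2 + 43*K)
-1549*z(N, 7) = -1549*(-7*√2 + 43*34) = -1549*(-7*√2 + 1462) = -1549*(1462 - 7*√2) = -2264638 + 10843*√2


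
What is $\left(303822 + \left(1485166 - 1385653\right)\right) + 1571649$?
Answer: $1974984$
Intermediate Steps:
$\left(303822 + \left(1485166 - 1385653\right)\right) + 1571649 = \left(303822 + 99513\right) + 1571649 = 403335 + 1571649 = 1974984$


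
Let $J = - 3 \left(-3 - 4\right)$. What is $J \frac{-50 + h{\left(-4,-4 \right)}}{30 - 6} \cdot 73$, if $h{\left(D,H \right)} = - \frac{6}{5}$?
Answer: $- \frac{16352}{5} \approx -3270.4$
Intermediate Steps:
$h{\left(D,H \right)} = - \frac{6}{5}$ ($h{\left(D,H \right)} = \left(-6\right) \frac{1}{5} = - \frac{6}{5}$)
$J = 21$ ($J = \left(-3\right) \left(-7\right) = 21$)
$J \frac{-50 + h{\left(-4,-4 \right)}}{30 - 6} \cdot 73 = 21 \frac{-50 - \frac{6}{5}}{30 - 6} \cdot 73 = 21 \left(- \frac{256}{5 \cdot 24}\right) 73 = 21 \left(\left(- \frac{256}{5}\right) \frac{1}{24}\right) 73 = 21 \left(- \frac{32}{15}\right) 73 = \left(- \frac{224}{5}\right) 73 = - \frac{16352}{5}$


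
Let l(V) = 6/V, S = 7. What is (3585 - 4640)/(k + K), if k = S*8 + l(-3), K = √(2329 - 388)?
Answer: -3798/65 + 211*√1941/195 ≈ -10.759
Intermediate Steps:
K = √1941 ≈ 44.057
k = 54 (k = 7*8 + 6/(-3) = 56 + 6*(-⅓) = 56 - 2 = 54)
(3585 - 4640)/(k + K) = (3585 - 4640)/(54 + √1941) = -1055/(54 + √1941)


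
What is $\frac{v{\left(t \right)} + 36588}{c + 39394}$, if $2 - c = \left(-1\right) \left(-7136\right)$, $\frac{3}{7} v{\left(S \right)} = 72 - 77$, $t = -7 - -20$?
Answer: $\frac{109729}{96780} \approx 1.1338$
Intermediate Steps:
$t = 13$ ($t = -7 + 20 = 13$)
$v{\left(S \right)} = - \frac{35}{3}$ ($v{\left(S \right)} = \frac{7 \left(72 - 77\right)}{3} = \frac{7}{3} \left(-5\right) = - \frac{35}{3}$)
$c = -7134$ ($c = 2 - \left(-1\right) \left(-7136\right) = 2 - 7136 = -7134$)
$\frac{v{\left(t \right)} + 36588}{c + 39394} = \frac{- \frac{35}{3} + 36588}{-7134 + 39394} = \frac{109729}{3 \cdot 32260} = \frac{109729}{3} \cdot \frac{1}{32260} = \frac{109729}{96780}$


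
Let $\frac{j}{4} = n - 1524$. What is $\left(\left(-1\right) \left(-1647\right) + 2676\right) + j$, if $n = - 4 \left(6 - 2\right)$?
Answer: $-1837$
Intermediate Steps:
$n = -16$ ($n = \left(-4\right) 4 = -16$)
$j = -6160$ ($j = 4 \left(-16 - 1524\right) = 4 \left(-1540\right) = -6160$)
$\left(\left(-1\right) \left(-1647\right) + 2676\right) + j = \left(\left(-1\right) \left(-1647\right) + 2676\right) - 6160 = \left(1647 + 2676\right) - 6160 = 4323 - 6160 = -1837$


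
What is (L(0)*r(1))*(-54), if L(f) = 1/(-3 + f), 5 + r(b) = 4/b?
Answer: -18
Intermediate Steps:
r(b) = -5 + 4/b
(L(0)*r(1))*(-54) = ((-5 + 4/1)/(-3 + 0))*(-54) = ((-5 + 4*1)/(-3))*(-54) = -(-5 + 4)/3*(-54) = -⅓*(-1)*(-54) = (⅓)*(-54) = -18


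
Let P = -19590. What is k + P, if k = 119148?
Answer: 99558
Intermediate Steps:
k + P = 119148 - 19590 = 99558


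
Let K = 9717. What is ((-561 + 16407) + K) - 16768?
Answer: 8795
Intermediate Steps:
((-561 + 16407) + K) - 16768 = ((-561 + 16407) + 9717) - 16768 = (15846 + 9717) - 16768 = 25563 - 16768 = 8795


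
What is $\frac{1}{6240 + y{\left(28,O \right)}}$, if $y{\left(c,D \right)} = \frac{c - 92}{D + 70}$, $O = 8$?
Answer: $\frac{39}{243328} \approx 0.00016028$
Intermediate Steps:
$y{\left(c,D \right)} = \frac{-92 + c}{70 + D}$
$\frac{1}{6240 + y{\left(28,O \right)}} = \frac{1}{6240 + \frac{-92 + 28}{70 + 8}} = \frac{1}{6240 + \frac{1}{78} \left(-64\right)} = \frac{1}{6240 - \frac{32}{39}} = \frac{1}{\frac{243328}{39}} = \frac{39}{243328}$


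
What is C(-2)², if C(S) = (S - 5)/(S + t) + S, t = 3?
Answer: 81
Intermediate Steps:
C(S) = S + (-5 + S)/(3 + S) (C(S) = (S - 5)/(S + 3) + S = (-5 + S)/(3 + S) + S = S + (-5 + S)/(3 + S))
C(-2)² = ((-5 + (-2)² + 4*(-2))/(3 - 2))² = ((-5 + 4 - 8)/1)² = (1*(-9))² = (-9)² = 81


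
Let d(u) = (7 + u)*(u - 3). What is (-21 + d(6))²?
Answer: 324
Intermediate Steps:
d(u) = (-3 + u)*(7 + u) (d(u) = (7 + u)*(-3 + u) = (-3 + u)*(7 + u))
(-21 + d(6))² = (-21 + (-21 + 6² + 4*6))² = (-21 + (-21 + 36 + 24))² = (-21 + 39)² = 18² = 324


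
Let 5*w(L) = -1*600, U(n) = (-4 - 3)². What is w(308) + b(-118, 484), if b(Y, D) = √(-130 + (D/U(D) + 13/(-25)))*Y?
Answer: -120 - 118*I*√147787/35 ≈ -120.0 - 1296.1*I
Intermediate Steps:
U(n) = 49 (U(n) = (-7)² = 49)
w(L) = -120 (w(L) = (-1*600)/5 = (⅕)*(-600) = -120)
b(Y, D) = Y*√(-3263/25 + D/49) (b(Y, D) = √(-130 + (D/49 + 13/(-25)))*Y = √(-130 + (D*(1/49) + 13*(-1/25)))*Y = √(-130 + (D/49 - 13/25))*Y = √(-130 + (-13/25 + D/49))*Y = √(-3263/25 + D/49)*Y = Y*√(-3263/25 + D/49))
w(308) + b(-118, 484) = -120 + (1/35)*(-118)*√(-159887 + 25*484) = -120 + (1/35)*(-118)*√(-159887 + 12100) = -120 + (1/35)*(-118)*√(-147787) = -120 + (1/35)*(-118)*(I*√147787) = -120 - 118*I*√147787/35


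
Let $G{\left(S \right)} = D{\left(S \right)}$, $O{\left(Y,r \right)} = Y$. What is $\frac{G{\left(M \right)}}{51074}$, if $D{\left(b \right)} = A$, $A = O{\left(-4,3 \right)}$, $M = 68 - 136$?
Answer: $- \frac{2}{25537} \approx -7.8318 \cdot 10^{-5}$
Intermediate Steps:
$M = -68$
$A = -4$
$D{\left(b \right)} = -4$
$G{\left(S \right)} = -4$
$\frac{G{\left(M \right)}}{51074} = - \frac{4}{51074} = \left(-4\right) \frac{1}{51074} = - \frac{2}{25537}$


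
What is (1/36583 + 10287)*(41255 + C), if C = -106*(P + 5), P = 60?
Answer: 12932557150530/36583 ≈ 3.5351e+8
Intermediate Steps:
C = -6890 (C = -106*(60 + 5) = -106*65 = -6890)
(1/36583 + 10287)*(41255 + C) = (1/36583 + 10287)*(41255 - 6890) = (1/36583 + 10287)*34365 = (376329322/36583)*34365 = 12932557150530/36583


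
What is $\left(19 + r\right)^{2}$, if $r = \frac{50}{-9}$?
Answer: $\frac{14641}{81} \approx 180.75$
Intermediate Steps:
$r = - \frac{50}{9}$ ($r = 50 \left(- \frac{1}{9}\right) = - \frac{50}{9} \approx -5.5556$)
$\left(19 + r\right)^{2} = \left(19 - \frac{50}{9}\right)^{2} = \left(\frac{121}{9}\right)^{2} = \frac{14641}{81}$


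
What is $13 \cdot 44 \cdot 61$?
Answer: $34892$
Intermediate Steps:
$13 \cdot 44 \cdot 61 = 572 \cdot 61 = 34892$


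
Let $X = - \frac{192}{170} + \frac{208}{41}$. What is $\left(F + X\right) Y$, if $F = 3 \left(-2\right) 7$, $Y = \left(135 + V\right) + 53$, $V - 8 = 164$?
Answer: $- \frac{9549072}{697} \approx -13700.0$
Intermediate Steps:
$V = 172$ ($V = 8 + 164 = 172$)
$Y = 360$ ($Y = \left(135 + 172\right) + 53 = 307 + 53 = 360$)
$X = \frac{13744}{3485}$ ($X = \left(-192\right) \frac{1}{170} + 208 \cdot \frac{1}{41} = - \frac{96}{85} + \frac{208}{41} = \frac{13744}{3485} \approx 3.9438$)
$F = -42$ ($F = \left(-6\right) 7 = -42$)
$\left(F + X\right) Y = \left(-42 + \frac{13744}{3485}\right) 360 = \left(- \frac{132626}{3485}\right) 360 = - \frac{9549072}{697}$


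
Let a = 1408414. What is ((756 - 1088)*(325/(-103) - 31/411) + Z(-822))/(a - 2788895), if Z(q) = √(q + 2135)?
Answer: -45406976/58439902173 - √1313/1380481 ≈ -0.00080323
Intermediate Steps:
Z(q) = √(2135 + q)
((756 - 1088)*(325/(-103) - 31/411) + Z(-822))/(a - 2788895) = ((756 - 1088)*(325/(-103) - 31/411) + √(2135 - 822))/(1408414 - 2788895) = (-332*(325*(-1/103) - 31*1/411) + √1313)/(-1380481) = (-332*(-325/103 - 31/411) + √1313)*(-1/1380481) = (-332*(-136768/42333) + √1313)*(-1/1380481) = (45406976/42333 + √1313)*(-1/1380481) = -45406976/58439902173 - √1313/1380481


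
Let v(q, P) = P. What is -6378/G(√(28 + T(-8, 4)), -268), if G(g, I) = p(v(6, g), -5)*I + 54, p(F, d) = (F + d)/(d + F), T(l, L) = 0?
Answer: 3189/107 ≈ 29.804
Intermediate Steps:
p(F, d) = 1 (p(F, d) = (F + d)/(F + d) = 1)
G(g, I) = 54 + I (G(g, I) = 1*I + 54 = I + 54 = 54 + I)
-6378/G(√(28 + T(-8, 4)), -268) = -6378/(54 - 268) = -6378/(-214) = -6378*(-1/214) = 3189/107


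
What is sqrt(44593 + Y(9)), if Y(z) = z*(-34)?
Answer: sqrt(44287) ≈ 210.44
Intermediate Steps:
Y(z) = -34*z
sqrt(44593 + Y(9)) = sqrt(44593 - 34*9) = sqrt(44593 - 306) = sqrt(44287)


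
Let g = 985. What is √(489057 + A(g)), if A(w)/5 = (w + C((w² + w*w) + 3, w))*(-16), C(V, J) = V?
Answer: 3*I*√17202887 ≈ 12443.0*I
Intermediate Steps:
A(w) = -240 - 160*w² - 80*w (A(w) = 5*((w + ((w² + w*w) + 3))*(-16)) = 5*((w + ((w² + w²) + 3))*(-16)) = 5*((w + (2*w² + 3))*(-16)) = 5*((w + (3 + 2*w²))*(-16)) = 5*((3 + w + 2*w²)*(-16)) = 5*(-48 - 32*w² - 16*w) = -240 - 160*w² - 80*w)
√(489057 + A(g)) = √(489057 + (-240 - 160*985² - 80*985)) = √(489057 + (-240 - 160*970225 - 78800)) = √(489057 + (-240 - 155236000 - 78800)) = √(489057 - 155315040) = √(-154825983) = 3*I*√17202887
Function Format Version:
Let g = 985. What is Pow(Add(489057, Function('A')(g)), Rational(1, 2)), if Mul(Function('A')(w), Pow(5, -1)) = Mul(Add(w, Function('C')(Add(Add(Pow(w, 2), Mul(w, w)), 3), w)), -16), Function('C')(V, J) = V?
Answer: Mul(3, I, Pow(17202887, Rational(1, 2))) ≈ Mul(12443., I)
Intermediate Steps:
Function('A')(w) = Add(-240, Mul(-160, Pow(w, 2)), Mul(-80, w)) (Function('A')(w) = Mul(5, Mul(Add(w, Add(Add(Pow(w, 2), Mul(w, w)), 3)), -16)) = Mul(5, Mul(Add(w, Add(Add(Pow(w, 2), Pow(w, 2)), 3)), -16)) = Mul(5, Mul(Add(w, Add(Mul(2, Pow(w, 2)), 3)), -16)) = Mul(5, Mul(Add(w, Add(3, Mul(2, Pow(w, 2)))), -16)) = Mul(5, Mul(Add(3, w, Mul(2, Pow(w, 2))), -16)) = Mul(5, Add(-48, Mul(-32, Pow(w, 2)), Mul(-16, w))) = Add(-240, Mul(-160, Pow(w, 2)), Mul(-80, w)))
Pow(Add(489057, Function('A')(g)), Rational(1, 2)) = Pow(Add(489057, Add(-240, Mul(-160, Pow(985, 2)), Mul(-80, 985))), Rational(1, 2)) = Pow(Add(489057, Add(-240, Mul(-160, 970225), -78800)), Rational(1, 2)) = Pow(Add(489057, Add(-240, -155236000, -78800)), Rational(1, 2)) = Pow(Add(489057, -155315040), Rational(1, 2)) = Pow(-154825983, Rational(1, 2)) = Mul(3, I, Pow(17202887, Rational(1, 2)))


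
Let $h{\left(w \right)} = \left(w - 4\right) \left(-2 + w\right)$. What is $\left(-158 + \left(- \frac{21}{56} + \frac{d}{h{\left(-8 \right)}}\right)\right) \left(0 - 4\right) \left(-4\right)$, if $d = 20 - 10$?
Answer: $- \frac{7598}{3} \approx -2532.7$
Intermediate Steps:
$h{\left(w \right)} = \left(-4 + w\right) \left(-2 + w\right)$
$d = 10$
$\left(-158 + \left(- \frac{21}{56} + \frac{d}{h{\left(-8 \right)}}\right)\right) \left(0 - 4\right) \left(-4\right) = \left(-158 + \left(- \frac{21}{56} + \frac{10}{8 + \left(-8\right)^{2} - -48}\right)\right) \left(0 - 4\right) \left(-4\right) = \left(-158 + \left(\left(-21\right) \frac{1}{56} + \frac{10}{8 + 64 + 48}\right)\right) \left(\left(-4\right) \left(-4\right)\right) = \left(-158 - \left(\frac{3}{8} - \frac{10}{120}\right)\right) 16 = \left(-158 + \left(- \frac{3}{8} + 10 \cdot \frac{1}{120}\right)\right) 16 = \left(-158 + \left(- \frac{3}{8} + \frac{1}{12}\right)\right) 16 = \left(-158 - \frac{7}{24}\right) 16 = \left(- \frac{3799}{24}\right) 16 = - \frac{7598}{3}$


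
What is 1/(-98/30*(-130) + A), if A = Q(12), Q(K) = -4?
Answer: 3/1262 ≈ 0.0023772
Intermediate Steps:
A = -4
1/(-98/30*(-130) + A) = 1/(-98/30*(-130) - 4) = 1/(-98*1/30*(-130) - 4) = 1/(-49/15*(-130) - 4) = 1/(1274/3 - 4) = 1/(1262/3) = 3/1262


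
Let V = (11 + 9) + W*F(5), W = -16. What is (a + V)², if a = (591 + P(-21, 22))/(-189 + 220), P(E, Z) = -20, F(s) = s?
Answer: 1661521/961 ≈ 1728.9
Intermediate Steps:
V = -60 (V = (11 + 9) - 16*5 = 20 - 80 = -60)
a = 571/31 (a = (591 - 20)/(-189 + 220) = 571/31 ≈ 18.419)
(a + V)² = (571/31 - 60)² = (-1289/31)² = 1661521/961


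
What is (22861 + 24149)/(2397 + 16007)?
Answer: 23505/9202 ≈ 2.5543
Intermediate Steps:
(22861 + 24149)/(2397 + 16007) = 47010/18404 = 47010*(1/18404) = 23505/9202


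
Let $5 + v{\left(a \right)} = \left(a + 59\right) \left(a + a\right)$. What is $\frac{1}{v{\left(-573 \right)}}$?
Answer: $\frac{1}{589039} \approx 1.6977 \cdot 10^{-6}$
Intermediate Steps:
$v{\left(a \right)} = -5 + 2 a \left(59 + a\right)$ ($v{\left(a \right)} = -5 + \left(a + 59\right) \left(a + a\right) = -5 + \left(59 + a\right) 2 a = -5 + 2 a \left(59 + a\right)$)
$\frac{1}{v{\left(-573 \right)}} = \frac{1}{-5 + 2 \left(-573\right)^{2} + 118 \left(-573\right)} = \frac{1}{-5 + 2 \cdot 328329 - 67614} = \frac{1}{-5 + 656658 - 67614} = \frac{1}{589039}$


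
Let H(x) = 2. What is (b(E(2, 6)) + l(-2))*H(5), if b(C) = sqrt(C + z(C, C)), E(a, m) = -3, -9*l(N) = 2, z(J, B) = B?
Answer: -4/9 + 2*I*sqrt(6) ≈ -0.44444 + 4.899*I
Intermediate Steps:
l(N) = -2/9 (l(N) = -1/9*2 = -2/9)
b(C) = sqrt(2)*sqrt(C) (b(C) = sqrt(C + C) = sqrt(2*C) = sqrt(2)*sqrt(C))
(b(E(2, 6)) + l(-2))*H(5) = (sqrt(2)*sqrt(-3) - 2/9)*2 = (sqrt(2)*(I*sqrt(3)) - 2/9)*2 = (I*sqrt(6) - 2/9)*2 = (-2/9 + I*sqrt(6))*2 = -4/9 + 2*I*sqrt(6)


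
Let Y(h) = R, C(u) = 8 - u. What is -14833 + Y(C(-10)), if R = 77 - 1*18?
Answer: -14774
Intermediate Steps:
R = 59 (R = 77 - 18 = 59)
Y(h) = 59
-14833 + Y(C(-10)) = -14833 + 59 = -14774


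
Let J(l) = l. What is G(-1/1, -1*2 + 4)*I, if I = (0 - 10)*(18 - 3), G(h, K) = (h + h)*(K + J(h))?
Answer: 300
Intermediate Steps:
G(h, K) = 2*h*(K + h) (G(h, K) = (h + h)*(K + h) = (2*h)*(K + h) = 2*h*(K + h))
I = -150 (I = -10*15 = -150)
G(-1/1, -1*2 + 4)*I = (2*(-1/1)*((-1*2 + 4) - 1/1))*(-150) = (2*(-1*1)*((-2 + 4) - 1*1))*(-150) = (2*(-1)*(2 - 1))*(-150) = (2*(-1)*1)*(-150) = -2*(-150) = 300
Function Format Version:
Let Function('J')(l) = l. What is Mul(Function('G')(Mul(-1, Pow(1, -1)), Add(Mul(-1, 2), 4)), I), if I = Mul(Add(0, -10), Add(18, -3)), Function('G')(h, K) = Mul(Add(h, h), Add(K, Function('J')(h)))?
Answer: 300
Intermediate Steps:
Function('G')(h, K) = Mul(2, h, Add(K, h)) (Function('G')(h, K) = Mul(Add(h, h), Add(K, h)) = Mul(Mul(2, h), Add(K, h)) = Mul(2, h, Add(K, h)))
I = -150 (I = Mul(-10, 15) = -150)
Mul(Function('G')(Mul(-1, Pow(1, -1)), Add(Mul(-1, 2), 4)), I) = Mul(Mul(2, Mul(-1, Pow(1, -1)), Add(Add(Mul(-1, 2), 4), Mul(-1, Pow(1, -1)))), -150) = Mul(Mul(2, Mul(-1, 1), Add(Add(-2, 4), Mul(-1, 1))), -150) = Mul(Mul(2, -1, Add(2, -1)), -150) = Mul(Mul(2, -1, 1), -150) = Mul(-2, -150) = 300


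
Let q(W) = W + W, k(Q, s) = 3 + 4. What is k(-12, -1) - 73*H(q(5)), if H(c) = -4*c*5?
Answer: 14607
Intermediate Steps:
k(Q, s) = 7
q(W) = 2*W
H(c) = -20*c
k(-12, -1) - 73*H(q(5)) = 7 - (-1460)*2*5 = 7 - (-1460)*10 = 7 - 73*(-200) = 7 + 14600 = 14607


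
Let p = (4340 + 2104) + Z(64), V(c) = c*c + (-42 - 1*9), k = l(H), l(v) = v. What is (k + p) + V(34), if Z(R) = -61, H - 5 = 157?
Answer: 7650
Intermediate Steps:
H = 162 (H = 5 + 157 = 162)
k = 162
V(c) = -51 + c² (V(c) = c² + (-42 - 9) = c² - 51 = -51 + c²)
p = 6383 (p = (4340 + 2104) - 61 = 6444 - 61 = 6383)
(k + p) + V(34) = (162 + 6383) + (-51 + 34²) = 6545 + (-51 + 1156) = 6545 + 1105 = 7650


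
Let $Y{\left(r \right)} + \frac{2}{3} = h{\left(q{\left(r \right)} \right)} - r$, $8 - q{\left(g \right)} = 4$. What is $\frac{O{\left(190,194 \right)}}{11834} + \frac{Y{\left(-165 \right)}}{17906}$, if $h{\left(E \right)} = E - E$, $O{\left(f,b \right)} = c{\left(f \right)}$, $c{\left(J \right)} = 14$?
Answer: $\frac{3293107}{317849406} \approx 0.010361$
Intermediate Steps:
$O{\left(f,b \right)} = 14$
$q{\left(g \right)} = 4$ ($q{\left(g \right)} = 8 - 4 = 4$)
$h{\left(E \right)} = 0$
$Y{\left(r \right)} = - \frac{2}{3} - r$ ($Y{\left(r \right)} = - \frac{2}{3} + \left(0 - r\right) = - \frac{2}{3} - r$)
$\frac{O{\left(190,194 \right)}}{11834} + \frac{Y{\left(-165 \right)}}{17906} = \frac{14}{11834} + \frac{- \frac{2}{3} - -165}{17906} = 14 \cdot \frac{1}{11834} + \left(- \frac{2}{3} + 165\right) \frac{1}{17906} = \frac{7}{5917} + \frac{493}{3} \cdot \frac{1}{17906} = \frac{7}{5917} + \frac{493}{53718} = \frac{3293107}{317849406}$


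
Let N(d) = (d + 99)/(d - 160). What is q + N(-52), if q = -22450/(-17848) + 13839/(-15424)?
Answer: 253337331/1823780032 ≈ 0.13891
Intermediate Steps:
N(d) = (99 + d)/(-160 + d)
q = 12408791/34410944 (q = -22450*(-1/17848) + 13839*(-1/15424) = 11225/8924 - 13839/15424 = 12408791/34410944 ≈ 0.36061)
q + N(-52) = 12408791/34410944 + (99 - 52)/(-160 - 52) = 12408791/34410944 + 47/(-212) = 12408791/34410944 - 1/212*47 = 12408791/34410944 - 47/212 = 253337331/1823780032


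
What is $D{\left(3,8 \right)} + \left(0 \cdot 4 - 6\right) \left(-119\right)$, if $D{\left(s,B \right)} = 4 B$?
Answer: $746$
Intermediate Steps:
$D{\left(3,8 \right)} + \left(0 \cdot 4 - 6\right) \left(-119\right) = 4 \cdot 8 + \left(0 \cdot 4 - 6\right) \left(-119\right) = 32 + \left(0 - 6\right) \left(-119\right) = 32 - -714 = 32 + 714 = 746$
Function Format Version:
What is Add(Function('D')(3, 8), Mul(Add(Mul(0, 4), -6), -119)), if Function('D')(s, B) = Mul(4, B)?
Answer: 746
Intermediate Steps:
Add(Function('D')(3, 8), Mul(Add(Mul(0, 4), -6), -119)) = Add(Mul(4, 8), Mul(Add(Mul(0, 4), -6), -119)) = Add(32, Mul(Add(0, -6), -119)) = Add(32, Mul(-6, -119)) = Add(32, 714) = 746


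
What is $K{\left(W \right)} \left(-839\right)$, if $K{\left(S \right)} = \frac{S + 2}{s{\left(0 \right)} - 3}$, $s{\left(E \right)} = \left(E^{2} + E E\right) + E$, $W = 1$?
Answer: $839$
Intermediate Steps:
$s{\left(E \right)} = E + 2 E^{2}$ ($s{\left(E \right)} = \left(E^{2} + E^{2}\right) + E = 2 E^{2} + E = E + 2 E^{2}$)
$K{\left(S \right)} = - \frac{2}{3} - \frac{S}{3}$ ($K{\left(S \right)} = \frac{S + 2}{0 \left(1 + 2 \cdot 0\right) - 3} = \frac{2 + S}{0 \left(1 + 0\right) - 3} = \frac{2 + S}{0 \cdot 1 - 3} = \frac{2 + S}{0 - 3} = \frac{2 + S}{-3} = \left(2 + S\right) \left(- \frac{1}{3}\right) = - \frac{2}{3} - \frac{S}{3}$)
$K{\left(W \right)} \left(-839\right) = \left(- \frac{2}{3} - \frac{1}{3}\right) \left(-839\right) = \left(-1\right) \left(-839\right) = 839$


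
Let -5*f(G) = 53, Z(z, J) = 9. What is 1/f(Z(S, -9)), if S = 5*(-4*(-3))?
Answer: -5/53 ≈ -0.094340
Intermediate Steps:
S = 60 (S = 5*12 = 60)
f(G) = -53/5 (f(G) = -⅕*53 = -53/5)
1/f(Z(S, -9)) = 1/(-53/5) = -5/53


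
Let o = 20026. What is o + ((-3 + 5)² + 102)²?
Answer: 31262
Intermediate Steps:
o + ((-3 + 5)² + 102)² = 20026 + ((-3 + 5)² + 102)² = 20026 + (2² + 102)² = 20026 + (4 + 102)² = 20026 + 106² = 20026 + 11236 = 31262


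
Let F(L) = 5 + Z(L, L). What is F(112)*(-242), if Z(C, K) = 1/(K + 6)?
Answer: -71511/59 ≈ -1212.1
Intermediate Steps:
Z(C, K) = 1/(6 + K)
F(L) = 5 + 1/(6 + L)
F(112)*(-242) = ((31 + 5*112)/(6 + 112))*(-242) = ((31 + 560)/118)*(-242) = ((1/118)*591)*(-242) = (591/118)*(-242) = -71511/59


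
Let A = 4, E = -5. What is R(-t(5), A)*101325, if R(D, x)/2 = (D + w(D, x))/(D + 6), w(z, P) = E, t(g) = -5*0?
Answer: -168875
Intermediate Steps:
t(g) = 0
w(z, P) = -5
R(D, x) = 2*(-5 + D)/(6 + D) (R(D, x) = 2*((D - 5)/(D + 6)) = 2*((-5 + D)/(6 + D)) = 2*(-5 + D)/(6 + D))
R(-t(5), A)*101325 = (2*(-5 - 1*0)/(6 - 1*0))*101325 = (2*(-5 + 0)/(6 + 0))*101325 = (2*(-5)/6)*101325 = (2*(1/6)*(-5))*101325 = -5/3*101325 = -168875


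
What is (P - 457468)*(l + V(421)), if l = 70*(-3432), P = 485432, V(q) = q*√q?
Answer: -6718071360 + 11772844*√421 ≈ -6.4765e+9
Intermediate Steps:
V(q) = q^(3/2)
l = -240240
(P - 457468)*(l + V(421)) = (485432 - 457468)*(-240240 + 421^(3/2)) = 27964*(-240240 + 421*√421) = -6718071360 + 11772844*√421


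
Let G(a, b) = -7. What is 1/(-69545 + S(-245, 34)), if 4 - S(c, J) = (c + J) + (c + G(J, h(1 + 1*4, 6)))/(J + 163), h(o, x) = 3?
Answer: -197/13657758 ≈ -1.4424e-5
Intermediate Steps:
S(c, J) = 4 - J - c - (-7 + c)/(163 + J) (S(c, J) = 4 - ((c + J) + (c - 7)/(J + 163)) = 4 - ((J + c) + (-7 + c)/(163 + J)) = 4 - (J + c + (-7 + c)/(163 + J)) = 4 + (-J - c - (-7 + c)/(163 + J)) = 4 - J - c - (-7 + c)/(163 + J))
1/(-69545 + S(-245, 34)) = 1/(-69545 + (659 - 1*34**2 - 164*(-245) - 159*34 - 1*34*(-245))/(163 + 34)) = 1/(-69545 + (659 - 1*1156 + 40180 - 5406 + 8330)/197) = 1/(-69545 + (659 - 1156 + 40180 - 5406 + 8330)/197) = 1/(-69545 + (1/197)*42607) = 1/(-69545 + 42607/197) = 1/(-13657758/197) = -197/13657758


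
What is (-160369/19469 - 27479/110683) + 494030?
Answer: 1064560701047132/2154887327 ≈ 4.9402e+5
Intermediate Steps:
(-160369/19469 - 27479/110683) + 494030 = -18285110678/2154887327 + 494030 = 1064560701047132/2154887327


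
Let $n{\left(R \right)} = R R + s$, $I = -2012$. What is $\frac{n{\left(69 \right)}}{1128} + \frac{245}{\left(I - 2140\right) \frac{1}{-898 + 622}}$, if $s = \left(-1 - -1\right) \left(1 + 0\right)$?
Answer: $\frac{1333931}{65048} \approx 20.507$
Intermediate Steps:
$s = 0$ ($s = \left(-1 + 1\right) 1 = 0 \cdot 1 = 0$)
$n{\left(R \right)} = R^{2}$ ($n{\left(R \right)} = R R + 0 = R^{2} + 0 = R^{2}$)
$\frac{n{\left(69 \right)}}{1128} + \frac{245}{\left(I - 2140\right) \frac{1}{-898 + 622}} = \frac{69^{2}}{1128} + \frac{245}{\left(-2012 - 2140\right) \frac{1}{-898 + 622}} = 4761 \cdot \frac{1}{1128} + \frac{245}{\left(-4152\right) \frac{1}{-276}} = \frac{1587}{376} + \frac{245}{\left(-4152\right) \left(- \frac{1}{276}\right)} = \frac{1587}{376} + \frac{245}{\frac{346}{23}} = \frac{1587}{376} + 245 \cdot \frac{23}{346} = \frac{1587}{376} + \frac{5635}{346} = \frac{1333931}{65048}$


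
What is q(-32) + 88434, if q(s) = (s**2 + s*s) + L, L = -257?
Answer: 90225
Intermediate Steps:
q(s) = -257 + 2*s**2 (q(s) = (s**2 + s*s) - 257 = (s**2 + s**2) - 257 = 2*s**2 - 257 = -257 + 2*s**2)
q(-32) + 88434 = (-257 + 2*(-32)**2) + 88434 = (-257 + 2*1024) + 88434 = (-257 + 2048) + 88434 = 1791 + 88434 = 90225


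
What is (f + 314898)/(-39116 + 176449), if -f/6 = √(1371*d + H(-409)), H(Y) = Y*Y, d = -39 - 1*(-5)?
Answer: 314898/137333 - 6*√120667/137333 ≈ 2.2778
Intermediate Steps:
d = -34 (d = -39 + 5 = -34)
H(Y) = Y²
f = -6*√120667 (f = -6*√(1371*(-34) + (-409)²) = -6*√(-46614 + 167281) = -6*√120667 ≈ -2084.2)
(f + 314898)/(-39116 + 176449) = (-6*√120667 + 314898)/(-39116 + 176449) = (314898 - 6*√120667)/137333 = (314898 - 6*√120667)*(1/137333) = 314898/137333 - 6*√120667/137333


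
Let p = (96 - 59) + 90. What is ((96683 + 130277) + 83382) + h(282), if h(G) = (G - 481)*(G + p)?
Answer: 228951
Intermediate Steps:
p = 127 (p = 37 + 90 = 127)
h(G) = (-481 + G)*(127 + G) (h(G) = (G - 481)*(G + 127) = (-481 + G)*(127 + G))
((96683 + 130277) + 83382) + h(282) = ((96683 + 130277) + 83382) + (-61087 + 282² - 354*282) = (226960 + 83382) + (-61087 + 79524 - 99828) = 310342 - 81391 = 228951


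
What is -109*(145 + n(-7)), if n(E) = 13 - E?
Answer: -17985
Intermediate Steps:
-109*(145 + n(-7)) = -109*(145 + (13 - 1*(-7))) = -109*(145 + (13 + 7)) = -109*(145 + 20) = -109*165 = -17985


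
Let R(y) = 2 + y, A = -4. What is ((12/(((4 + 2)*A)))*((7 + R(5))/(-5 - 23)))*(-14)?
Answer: -7/2 ≈ -3.5000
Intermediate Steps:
((12/(((4 + 2)*A)))*((7 + R(5))/(-5 - 23)))*(-14) = ((12/(((4 + 2)*(-4))))*((7 + (2 + 5))/(-5 - 23)))*(-14) = ((12/((6*(-4))))*((7 + 7)/(-28)))*(-14) = ((12/(-24))*(14*(-1/28)))*(-14) = ((12*(-1/24))*(-½))*(-14) = -½*(-½)*(-14) = (¼)*(-14) = -7/2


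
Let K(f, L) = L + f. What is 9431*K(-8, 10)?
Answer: 18862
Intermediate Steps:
9431*K(-8, 10) = 9431*(10 - 8) = 9431*2 = 18862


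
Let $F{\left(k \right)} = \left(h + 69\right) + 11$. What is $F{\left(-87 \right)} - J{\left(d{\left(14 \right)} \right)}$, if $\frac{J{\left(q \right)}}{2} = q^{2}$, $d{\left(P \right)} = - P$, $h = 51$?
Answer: $-261$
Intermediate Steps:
$F{\left(k \right)} = 131$ ($F{\left(k \right)} = \left(51 + 69\right) + 11 = 120 + 11 = 131$)
$J{\left(q \right)} = 2 q^{2}$
$F{\left(-87 \right)} - J{\left(d{\left(14 \right)} \right)} = 131 - 2 \left(\left(-1\right) 14\right)^{2} = 131 - 2 \left(-14\right)^{2} = 131 - 2 \cdot 196 = 131 - 392 = -261$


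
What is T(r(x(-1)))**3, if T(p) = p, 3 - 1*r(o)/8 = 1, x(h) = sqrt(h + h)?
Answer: 4096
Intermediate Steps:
x(h) = sqrt(2)*sqrt(h) (x(h) = sqrt(2*h) = sqrt(2)*sqrt(h))
r(o) = 16 (r(o) = 24 - 8*1 = 24 - 8 = 16)
T(r(x(-1)))**3 = 16**3 = 4096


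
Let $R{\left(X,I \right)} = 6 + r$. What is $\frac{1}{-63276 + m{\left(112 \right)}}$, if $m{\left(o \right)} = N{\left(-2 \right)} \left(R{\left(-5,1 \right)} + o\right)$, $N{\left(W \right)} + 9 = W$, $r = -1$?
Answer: $- \frac{1}{64563} \approx -1.5489 \cdot 10^{-5}$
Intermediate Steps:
$R{\left(X,I \right)} = 5$ ($R{\left(X,I \right)} = 6 - 1 = 5$)
$N{\left(W \right)} = -9 + W$
$m{\left(o \right)} = -55 - 11 o$ ($m{\left(o \right)} = \left(-9 - 2\right) \left(5 + o\right) = - 11 \left(5 + o\right) = -55 - 11 o$)
$\frac{1}{-63276 + m{\left(112 \right)}} = \frac{1}{-63276 - 1287} = \frac{1}{-64563} = - \frac{1}{64563}$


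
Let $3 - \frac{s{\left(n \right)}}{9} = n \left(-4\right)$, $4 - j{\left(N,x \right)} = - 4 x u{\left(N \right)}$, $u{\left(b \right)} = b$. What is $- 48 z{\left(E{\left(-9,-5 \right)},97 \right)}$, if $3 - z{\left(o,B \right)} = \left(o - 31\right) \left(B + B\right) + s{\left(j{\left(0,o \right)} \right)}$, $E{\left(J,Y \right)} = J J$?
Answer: $473664$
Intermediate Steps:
$j{\left(N,x \right)} = 4 + 4 N x$ ($j{\left(N,x \right)} = 4 - - 4 x N = 4 - - 4 N x = 4 + 4 N x$)
$E{\left(J,Y \right)} = J^{2}$
$s{\left(n \right)} = 27 + 36 n$ ($s{\left(n \right)} = 27 - 9 n \left(-4\right) = 27 - 9 \left(- 4 n\right) = 27 + 36 n$)
$z{\left(o,B \right)} = -168 - 2 B \left(-31 + o\right)$ ($z{\left(o,B \right)} = 3 - \left(\left(o - 31\right) \left(B + B\right) + \left(27 + 36 \left(4 + 4 \cdot 0 o\right)\right)\right) = 3 - \left(\left(-31 + o\right) 2 B + \left(27 + 36 \left(4 + 0\right)\right)\right) = 3 - \left(2 B \left(-31 + o\right) + \left(27 + 36 \cdot 4\right)\right) = 3 - \left(2 B \left(-31 + o\right) + \left(27 + 144\right)\right) = 3 - \left(2 B \left(-31 + o\right) + 171\right) = 3 - \left(171 + 2 B \left(-31 + o\right)\right) = -168 - 2 B \left(-31 + o\right)$)
$- 48 z{\left(E{\left(-9,-5 \right)},97 \right)} = - 48 \left(-168 + 62 \cdot 97 - 194 \left(-9\right)^{2}\right) = - 48 \left(-168 + 6014 - 194 \cdot 81\right) = - 48 \left(-168 + 6014 - 15714\right) = \left(-48\right) \left(-9868\right) = 473664$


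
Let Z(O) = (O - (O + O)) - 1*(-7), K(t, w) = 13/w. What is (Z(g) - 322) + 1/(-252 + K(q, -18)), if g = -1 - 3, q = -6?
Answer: -1414757/4549 ≈ -311.00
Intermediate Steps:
g = -4
Z(O) = 7 - O (Z(O) = (O - 2*O) + 7 = -O + 7 = 7 - O)
(Z(g) - 322) + 1/(-252 + K(q, -18)) = ((7 - 1*(-4)) - 322) + 1/(-252 + 13/(-18)) = ((7 + 4) - 322) + 1/(-252 + 13*(-1/18)) = (11 - 322) + 1/(-252 - 13/18) = -311 + 1/(-4549/18) = -311 - 18/4549 = -1414757/4549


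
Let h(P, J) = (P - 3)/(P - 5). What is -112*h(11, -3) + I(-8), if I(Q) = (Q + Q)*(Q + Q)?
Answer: 320/3 ≈ 106.67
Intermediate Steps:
I(Q) = 4*Q**2 (I(Q) = (2*Q)*(2*Q) = 4*Q**2)
h(P, J) = (-3 + P)/(-5 + P)
-112*h(11, -3) + I(-8) = -112*(-3 + 11)/(-5 + 11) + 4*(-8)**2 = -112*8/6 + 4*64 = -56*8/3 + 256 = -112*4/3 + 256 = -448/3 + 256 = 320/3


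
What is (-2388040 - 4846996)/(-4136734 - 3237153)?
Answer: 7235036/7373887 ≈ 0.98117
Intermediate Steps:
(-2388040 - 4846996)/(-4136734 - 3237153) = -7235036/(-7373887) = -7235036*(-1/7373887) = 7235036/7373887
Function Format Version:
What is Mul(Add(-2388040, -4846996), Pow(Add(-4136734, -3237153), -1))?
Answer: Rational(7235036, 7373887) ≈ 0.98117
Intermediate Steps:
Mul(Add(-2388040, -4846996), Pow(Add(-4136734, -3237153), -1)) = Mul(-7235036, Pow(-7373887, -1)) = Mul(-7235036, Rational(-1, 7373887)) = Rational(7235036, 7373887)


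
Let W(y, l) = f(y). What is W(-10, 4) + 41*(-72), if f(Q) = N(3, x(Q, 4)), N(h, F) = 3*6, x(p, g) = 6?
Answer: -2934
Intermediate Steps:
N(h, F) = 18
f(Q) = 18
W(y, l) = 18
W(-10, 4) + 41*(-72) = 18 + 41*(-72) = 18 - 2952 = -2934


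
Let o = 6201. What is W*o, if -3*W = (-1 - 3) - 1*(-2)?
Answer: 4134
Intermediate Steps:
W = ⅔ (W = -((-1 - 3) - 1*(-2))/3 = -(-4 + 2)/3 = -⅓*(-2) = ⅔ ≈ 0.66667)
W*o = (⅔)*6201 = 4134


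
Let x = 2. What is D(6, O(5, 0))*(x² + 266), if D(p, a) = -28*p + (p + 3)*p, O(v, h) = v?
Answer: -30780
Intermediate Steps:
D(p, a) = -28*p + p*(3 + p) (D(p, a) = -28*p + (3 + p)*p = -28*p + p*(3 + p))
D(6, O(5, 0))*(x² + 266) = (6*(-25 + 6))*(2² + 266) = (6*(-19))*(4 + 266) = -114*270 = -30780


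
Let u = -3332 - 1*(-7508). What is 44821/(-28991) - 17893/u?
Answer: -24341671/4174704 ≈ -5.8307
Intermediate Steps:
u = 4176 (u = -3332 + 7508 = 4176)
44821/(-28991) - 17893/u = 44821/(-28991) - 17893/4176 = 44821*(-1/28991) - 17893*1/4176 = -44821/28991 - 617/144 = -24341671/4174704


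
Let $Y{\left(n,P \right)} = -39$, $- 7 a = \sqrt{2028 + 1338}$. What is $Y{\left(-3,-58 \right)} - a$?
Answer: $-39 + \frac{3 \sqrt{374}}{7} \approx -30.712$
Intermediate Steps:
$a = - \frac{3 \sqrt{374}}{7}$ ($a = - \frac{\sqrt{2028 + 1338}}{7} = - \frac{\sqrt{3366}}{7} = - \frac{3 \sqrt{374}}{7} \approx -8.2882$)
$Y{\left(-3,-58 \right)} - a = -39 - - \frac{3 \sqrt{374}}{7} = -39 + \frac{3 \sqrt{374}}{7}$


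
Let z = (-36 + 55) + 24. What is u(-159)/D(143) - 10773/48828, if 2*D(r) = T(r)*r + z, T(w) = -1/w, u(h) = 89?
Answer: 1373153/341796 ≈ 4.0175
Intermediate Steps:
z = 43 (z = 19 + 24 = 43)
D(r) = 21 (D(r) = ((-1/r)*r + 43)/2 = (-1 + 43)/2 = (½)*42 = 21)
u(-159)/D(143) - 10773/48828 = 89/21 - 10773/48828 = 89*(1/21) - 10773*1/48828 = 89/21 - 3591/16276 = 1373153/341796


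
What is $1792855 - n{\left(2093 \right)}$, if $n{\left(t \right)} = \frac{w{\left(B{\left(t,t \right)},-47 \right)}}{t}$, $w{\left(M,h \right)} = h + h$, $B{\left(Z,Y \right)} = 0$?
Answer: $\frac{3752445609}{2093} \approx 1.7929 \cdot 10^{6}$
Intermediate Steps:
$w{\left(M,h \right)} = 2 h$
$n{\left(t \right)} = - \frac{94}{t}$ ($n{\left(t \right)} = \frac{2 \left(-47\right)}{t} = - \frac{94}{t}$)
$1792855 - n{\left(2093 \right)} = 1792855 - - \frac{94}{2093} = 1792855 + \frac{94}{2093} = \frac{3752445609}{2093}$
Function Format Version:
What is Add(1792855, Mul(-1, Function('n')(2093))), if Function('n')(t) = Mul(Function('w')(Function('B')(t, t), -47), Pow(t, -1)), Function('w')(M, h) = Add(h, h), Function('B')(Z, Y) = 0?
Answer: Rational(3752445609, 2093) ≈ 1.7929e+6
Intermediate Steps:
Function('w')(M, h) = Mul(2, h)
Function('n')(t) = Mul(-94, Pow(t, -1)) (Function('n')(t) = Mul(Mul(2, -47), Pow(t, -1)) = Mul(-94, Pow(t, -1)))
Add(1792855, Mul(-1, Function('n')(2093))) = Add(1792855, Mul(-1, Mul(-94, Pow(2093, -1)))) = Add(1792855, Mul(-1, Mul(-94, Rational(1, 2093)))) = Add(1792855, Mul(-1, Rational(-94, 2093))) = Add(1792855, Rational(94, 2093)) = Rational(3752445609, 2093)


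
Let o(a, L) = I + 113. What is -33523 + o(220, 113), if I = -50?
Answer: -33460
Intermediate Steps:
o(a, L) = 63 (o(a, L) = -50 + 113 = 63)
-33523 + o(220, 113) = -33523 + 63 = -33460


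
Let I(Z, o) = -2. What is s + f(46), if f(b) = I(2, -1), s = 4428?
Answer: 4426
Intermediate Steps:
f(b) = -2
s + f(46) = 4428 - 2 = 4426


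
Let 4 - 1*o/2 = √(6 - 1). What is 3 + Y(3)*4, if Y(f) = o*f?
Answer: 99 - 24*√5 ≈ 45.334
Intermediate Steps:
o = 8 - 2*√5 (o = 8 - 2*√(6 - 1) = 8 - 2*√5 ≈ 3.5279)
Y(f) = f*(8 - 2*√5) (Y(f) = (8 - 2*√5)*f = f*(8 - 2*√5))
3 + Y(3)*4 = 3 + (2*3*(4 - √5))*4 = 3 + (24 - 6*√5)*4 = 3 + (96 - 24*√5) = 99 - 24*√5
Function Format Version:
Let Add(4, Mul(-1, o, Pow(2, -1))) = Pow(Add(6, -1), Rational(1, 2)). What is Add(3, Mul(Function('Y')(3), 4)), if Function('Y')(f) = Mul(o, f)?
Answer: Add(99, Mul(-24, Pow(5, Rational(1, 2)))) ≈ 45.334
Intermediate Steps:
o = Add(8, Mul(-2, Pow(5, Rational(1, 2)))) (o = Add(8, Mul(-2, Pow(Add(6, -1), Rational(1, 2)))) = Add(8, Mul(-2, Pow(5, Rational(1, 2)))) ≈ 3.5279)
Function('Y')(f) = Mul(f, Add(8, Mul(-2, Pow(5, Rational(1, 2))))) (Function('Y')(f) = Mul(Add(8, Mul(-2, Pow(5, Rational(1, 2)))), f) = Mul(f, Add(8, Mul(-2, Pow(5, Rational(1, 2))))))
Add(3, Mul(Function('Y')(3), 4)) = Add(3, Mul(Mul(2, 3, Add(4, Mul(-1, Pow(5, Rational(1, 2))))), 4)) = Add(3, Mul(Add(24, Mul(-6, Pow(5, Rational(1, 2)))), 4)) = Add(3, Add(96, Mul(-24, Pow(5, Rational(1, 2))))) = Add(99, Mul(-24, Pow(5, Rational(1, 2))))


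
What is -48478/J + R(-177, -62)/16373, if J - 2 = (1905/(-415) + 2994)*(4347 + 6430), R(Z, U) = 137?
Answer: 300458410669/43781404996259 ≈ 0.0068627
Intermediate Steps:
J = 2674000183/83 (J = 2 + (1905/(-415) + 2994)*(4347 + 6430) = 2 + (1905*(-1/415) + 2994)*10777 = 2 + (-381/83 + 2994)*10777 = 2 + (248121/83)*10777 = 2 + 2674000017/83 = 2674000183/83 ≈ 3.2217e+7)
-48478/J + R(-177, -62)/16373 = -48478/2674000183/83 + 137/16373 = -48478*83/2674000183 + 137*(1/16373) = -4023674/2674000183 + 137/16373 = 300458410669/43781404996259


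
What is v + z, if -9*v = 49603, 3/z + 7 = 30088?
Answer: -497369272/90243 ≈ -5511.4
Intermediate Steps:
z = 1/10027 (z = 3/(-7 + 30088) = 3/30081 = 3*(1/30081) = 1/10027 ≈ 9.9731e-5)
v = -49603/9 (v = -⅑*49603 = -49603/9 ≈ -5511.4)
v + z = -49603/9 + 1/10027 = -497369272/90243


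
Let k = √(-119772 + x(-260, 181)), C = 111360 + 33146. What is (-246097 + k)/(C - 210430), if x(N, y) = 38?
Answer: 246097/65924 - I*√119734/65924 ≈ 3.733 - 0.0052489*I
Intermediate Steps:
C = 144506
k = I*√119734 (k = √(-119772 + 38) = √(-119734) = I*√119734 ≈ 346.03*I)
(-246097 + k)/(C - 210430) = (-246097 + I*√119734)/(144506 - 210430) = (-246097 + I*√119734)/(-65924) = (-246097 + I*√119734)*(-1/65924) = 246097/65924 - I*√119734/65924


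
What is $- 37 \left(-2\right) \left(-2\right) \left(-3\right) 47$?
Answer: $20868$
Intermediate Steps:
$- 37 \left(-2\right) \left(-2\right) \left(-3\right) 47 = - 37 \cdot 4 \left(-3\right) 47 = \left(-37\right) \left(-12\right) 47 = 444 \cdot 47 = 20868$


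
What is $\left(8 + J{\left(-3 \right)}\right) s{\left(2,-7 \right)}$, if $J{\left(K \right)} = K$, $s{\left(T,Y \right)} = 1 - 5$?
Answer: $-20$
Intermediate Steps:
$s{\left(T,Y \right)} = -4$ ($s{\left(T,Y \right)} = 1 - 5 = -4$)
$\left(8 + J{\left(-3 \right)}\right) s{\left(2,-7 \right)} = \left(8 - 3\right) \left(-4\right) = 5 \left(-4\right) = -20$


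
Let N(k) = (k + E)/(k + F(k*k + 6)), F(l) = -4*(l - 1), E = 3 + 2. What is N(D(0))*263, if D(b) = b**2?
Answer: -263/4 ≈ -65.750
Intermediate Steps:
E = 5
F(l) = 4 - 4*l (F(l) = -4*(-1 + l) = 4 - 4*l)
N(k) = (5 + k)/(-20 + k - 4*k**2) (N(k) = (k + 5)/(k + (4 - 4*(k*k + 6))) = (5 + k)/(k + (4 - 4*(k**2 + 6))) = (5 + k)/(k + (4 - 4*(6 + k**2))) = (5 + k)/(k + (4 + (-24 - 4*k**2))) = (5 + k)/(k + (-20 - 4*k**2)) = (5 + k)/(-20 + k - 4*k**2))
N(D(0))*263 = ((5 + 0**2)/(-20 + 0**2 - 4*(0**2)**2))*263 = ((5 + 0)/(-20 + 0 - 4*0**2))*263 = (5/(-20 + 0 - 4*0))*263 = (5/(-20 + 0 + 0))*263 = (5/(-20))*263 = -1/20*5*263 = -1/4*263 = -263/4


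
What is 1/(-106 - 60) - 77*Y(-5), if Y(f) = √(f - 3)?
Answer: -1/166 - 154*I*√2 ≈ -0.0060241 - 217.79*I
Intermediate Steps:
Y(f) = √(-3 + f)
1/(-106 - 60) - 77*Y(-5) = 1/(-106 - 60) - 77*√(-3 - 5) = 1/(-166) - 154*I*√2 = -1/166 - 154*I*√2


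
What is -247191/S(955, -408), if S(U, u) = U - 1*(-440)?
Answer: -82397/465 ≈ -177.20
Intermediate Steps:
S(U, u) = 440 + U (S(U, u) = U + 440 = 440 + U)
-247191/S(955, -408) = -247191/(440 + 955) = -247191/1395 = -247191*1/1395 = -82397/465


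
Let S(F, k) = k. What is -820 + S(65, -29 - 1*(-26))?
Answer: -823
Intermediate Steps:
-820 + S(65, -29 - 1*(-26)) = -820 + (-29 - 1*(-26)) = -820 + (-29 + 26) = -820 - 3 = -823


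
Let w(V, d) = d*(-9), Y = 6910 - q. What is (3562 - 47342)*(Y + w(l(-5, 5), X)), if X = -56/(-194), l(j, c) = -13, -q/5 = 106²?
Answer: -267910746840/97 ≈ -2.7620e+9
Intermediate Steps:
q = -56180 (q = -5*106² = -5*11236 = -56180)
X = 28/97 (X = -56*(-1/194) = 28/97 ≈ 0.28866)
Y = 63090 (Y = 6910 - 1*(-56180) = 6910 + 56180 = 63090)
w(V, d) = -9*d
(3562 - 47342)*(Y + w(l(-5, 5), X)) = (3562 - 47342)*(63090 - 9*28/97) = -43780*(63090 - 252/97) = -43780*6119478/97 = -267910746840/97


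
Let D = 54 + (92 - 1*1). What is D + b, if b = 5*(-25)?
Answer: 20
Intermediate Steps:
D = 145 (D = 54 + (92 - 1) = 54 + 91 = 145)
b = -125
D + b = 145 - 125 = 20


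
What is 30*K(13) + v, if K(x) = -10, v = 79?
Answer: -221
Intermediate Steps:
30*K(13) + v = 30*(-10) + 79 = -300 + 79 = -221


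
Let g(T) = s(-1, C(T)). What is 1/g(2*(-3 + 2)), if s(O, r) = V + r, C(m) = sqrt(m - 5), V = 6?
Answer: 6/43 - I*sqrt(7)/43 ≈ 0.13953 - 0.061529*I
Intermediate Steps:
C(m) = sqrt(-5 + m)
s(O, r) = 6 + r
g(T) = 6 + sqrt(-5 + T)
1/g(2*(-3 + 2)) = 1/(6 + sqrt(-5 + 2*(-3 + 2))) = 1/(6 + sqrt(-5 + 2*(-1))) = 1/(6 + sqrt(-5 - 2)) = 1/(6 + sqrt(-7)) = 1/(6 + I*sqrt(7))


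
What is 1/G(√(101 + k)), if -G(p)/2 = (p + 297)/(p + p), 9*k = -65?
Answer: 844/793037 - 1782*√211/793037 ≈ -0.031576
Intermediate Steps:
k = -65/9 (k = (⅑)*(-65) = -65/9 ≈ -7.2222)
G(p) = -(297 + p)/p (G(p) = -2*(p + 297)/(p + p) = -2*(297 + p)/(2*p) = -2*(297 + p)*1/(2*p) = -(297 + p)/p)
1/G(√(101 + k)) = 1/((-297 - √(101 - 65/9))/(√(101 - 65/9))) = 1/((-297 - √(844/9))/(√(844/9))) = 1/((-297 - 2*√211/3)/((2*√211/3))) = 1/((3*√211/422)*(-297 - 2*√211/3)) = 1/(3*√211*(-297 - 2*√211/3)/422) = 2*√211/(3*(-297 - 2*√211/3))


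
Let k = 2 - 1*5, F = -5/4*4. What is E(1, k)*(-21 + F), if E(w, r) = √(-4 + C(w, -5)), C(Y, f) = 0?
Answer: -52*I ≈ -52.0*I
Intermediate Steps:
F = -5 (F = -5*¼*4 = -5/4*4 = -5)
k = -3 (k = 2 - 5 = -3)
E(w, r) = 2*I (E(w, r) = √(-4 + 0) = √(-4) = 2*I)
E(1, k)*(-21 + F) = (2*I)*(-21 - 5) = (2*I)*(-26) = -52*I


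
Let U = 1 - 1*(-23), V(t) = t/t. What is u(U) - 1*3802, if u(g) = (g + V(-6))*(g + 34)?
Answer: -2352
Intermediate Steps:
V(t) = 1
U = 24 (U = 1 + 23 = 24)
u(g) = (1 + g)*(34 + g) (u(g) = (g + 1)*(g + 34) = (1 + g)*(34 + g))
u(U) - 1*3802 = (34 + 24**2 + 35*24) - 1*3802 = (34 + 576 + 840) - 3802 = 1450 - 3802 = -2352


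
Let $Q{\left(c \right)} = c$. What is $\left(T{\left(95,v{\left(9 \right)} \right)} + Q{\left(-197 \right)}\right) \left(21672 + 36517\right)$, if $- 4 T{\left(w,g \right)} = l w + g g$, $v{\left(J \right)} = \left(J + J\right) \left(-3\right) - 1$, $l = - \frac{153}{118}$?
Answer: $- \frac{25335432411}{472} \approx -5.3677 \cdot 10^{7}$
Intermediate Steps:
$l = - \frac{153}{118}$ ($l = \left(-153\right) \frac{1}{118} = - \frac{153}{118} \approx -1.2966$)
$v{\left(J \right)} = -1 - 6 J$ ($v{\left(J \right)} = 2 J \left(-3\right) - 1 = - 6 J - 1 = -1 - 6 J$)
$T{\left(w,g \right)} = - \frac{g^{2}}{4} + \frac{153 w}{472}$ ($T{\left(w,g \right)} = - \frac{- \frac{153 w}{118} + g g}{4} = - \frac{- \frac{153 w}{118} + g^{2}}{4} = - \frac{g^{2} - \frac{153 w}{118}}{4} = - \frac{g^{2}}{4} + \frac{153 w}{472}$)
$\left(T{\left(95,v{\left(9 \right)} \right)} + Q{\left(-197 \right)}\right) \left(21672 + 36517\right) = \left(\left(- \frac{\left(-1 - 54\right)^{2}}{4} + \frac{153}{472} \cdot 95\right) - 197\right) \left(21672 + 36517\right) = \left(\left(- \frac{\left(-1 - 54\right)^{2}}{4} + \frac{14535}{472}\right) - 197\right) 58189 = \left(\left(- \frac{\left(-55\right)^{2}}{4} + \frac{14535}{472}\right) - 197\right) 58189 = \left(\left(\left(- \frac{1}{4}\right) 3025 + \frac{14535}{472}\right) - 197\right) 58189 = \left(\left(- \frac{3025}{4} + \frac{14535}{472}\right) - 197\right) 58189 = \left(- \frac{342415}{472} - 197\right) 58189 = \left(- \frac{435399}{472}\right) 58189 = - \frac{25335432411}{472}$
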